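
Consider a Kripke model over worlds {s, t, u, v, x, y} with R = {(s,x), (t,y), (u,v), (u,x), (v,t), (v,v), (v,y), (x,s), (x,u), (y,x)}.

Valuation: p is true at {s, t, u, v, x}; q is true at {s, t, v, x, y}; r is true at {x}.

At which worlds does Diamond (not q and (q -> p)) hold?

{x}

s: successors {x}; not q and (q -> p) there: x:F. ✗
t: successors {y}; not q and (q -> p) there: y:F. ✗
u: successors {v, x}; not q and (q -> p) there: v:F, x:F. ✗
v: successors {t, v, y}; not q and (q -> p) there: t:F, v:F, y:F. ✗
x: successors {s, u}; not q and (q -> p) there: s:F, u:T. ✓
y: successors {x}; not q and (q -> p) there: x:F. ✗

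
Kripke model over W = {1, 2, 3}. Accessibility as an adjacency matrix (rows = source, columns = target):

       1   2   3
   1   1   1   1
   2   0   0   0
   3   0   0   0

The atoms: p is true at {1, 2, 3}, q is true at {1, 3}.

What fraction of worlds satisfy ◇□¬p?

1/3

1: successors {1, 2, 3}; □¬p there: 1:F, 2:T, 3:T. ✓
2: no successors, so ◇□¬p fails. ✗
3: no successors, so ◇□¬p fails. ✗
That's 1 of 3 worlds, so 1/3.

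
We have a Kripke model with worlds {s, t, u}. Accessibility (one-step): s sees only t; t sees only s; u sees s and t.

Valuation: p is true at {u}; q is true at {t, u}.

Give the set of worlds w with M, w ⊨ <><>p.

s: successors {t}; <>p there: t:F. ✗
t: successors {s}; <>p there: s:F. ✗
u: successors {s, t}; <>p there: s:F, t:F. ✗

∅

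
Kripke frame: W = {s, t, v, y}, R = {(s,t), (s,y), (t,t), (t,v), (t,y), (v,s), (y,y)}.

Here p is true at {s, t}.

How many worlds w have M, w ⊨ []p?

1

s: successors {t, y}; p there: t:T, y:F. ✗
t: successors {t, v, y}; p there: t:T, v:F, y:F. ✗
v: successors {s}; p there: s:T. ✓
y: successors {y}; p there: y:F. ✗
Satisfying worlds: {v}.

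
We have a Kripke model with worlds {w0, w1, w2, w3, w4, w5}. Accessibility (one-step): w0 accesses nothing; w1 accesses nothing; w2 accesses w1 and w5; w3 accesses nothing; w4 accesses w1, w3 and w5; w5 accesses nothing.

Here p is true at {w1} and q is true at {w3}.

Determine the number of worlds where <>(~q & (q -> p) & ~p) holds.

2

w0: no successors, so <>(~q & (q -> p) & ~p) fails. ✗
w1: no successors, so <>(~q & (q -> p) & ~p) fails. ✗
w2: successors {w1, w5}; ~q & (q -> p) & ~p there: w1:F, w5:T. ✓
w3: no successors, so <>(~q & (q -> p) & ~p) fails. ✗
w4: successors {w1, w3, w5}; ~q & (q -> p) & ~p there: w1:F, w3:F, w5:T. ✓
w5: no successors, so <>(~q & (q -> p) & ~p) fails. ✗
Satisfying worlds: {w2, w4}.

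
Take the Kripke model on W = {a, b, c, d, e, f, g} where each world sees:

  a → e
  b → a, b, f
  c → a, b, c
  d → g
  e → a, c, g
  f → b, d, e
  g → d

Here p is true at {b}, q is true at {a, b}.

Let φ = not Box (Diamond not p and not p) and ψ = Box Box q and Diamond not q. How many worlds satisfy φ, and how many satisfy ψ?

For not Box (Diamond not p and not p):
a: Box (Diamond not p and not p) is T. ✗
b: Box (Diamond not p and not p) is F. ✓
c: Box (Diamond not p and not p) is F. ✓
d: Box (Diamond not p and not p) is T. ✗
e: Box (Diamond not p and not p) is T. ✗
f: Box (Diamond not p and not p) is F. ✓
g: Box (Diamond not p and not p) is T. ✗
— 3 worlds.
For Box Box q and Diamond not q:
a: Box Box q is F, Diamond not q is T. ✗
b: Box Box q is F, Diamond not q is T. ✗
c: Box Box q is F, Diamond not q is T. ✗
d: Box Box q is F, Diamond not q is T. ✗
e: Box Box q is F, Diamond not q is T. ✗
f: Box Box q is F, Diamond not q is T. ✗
g: Box Box q is F, Diamond not q is T. ✗
— 0 worlds.

3 and 0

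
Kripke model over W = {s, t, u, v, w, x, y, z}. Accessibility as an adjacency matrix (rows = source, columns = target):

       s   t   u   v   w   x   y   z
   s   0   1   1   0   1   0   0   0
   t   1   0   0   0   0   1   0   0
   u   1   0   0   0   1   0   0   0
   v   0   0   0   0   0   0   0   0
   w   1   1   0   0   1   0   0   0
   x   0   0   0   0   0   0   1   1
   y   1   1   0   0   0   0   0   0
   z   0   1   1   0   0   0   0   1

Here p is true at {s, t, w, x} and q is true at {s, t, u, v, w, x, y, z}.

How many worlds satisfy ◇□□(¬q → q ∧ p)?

7

s: successors {t, u, w}; □□(¬q → q ∧ p) there: t:T, u:T, w:T. ✓
t: successors {s, x}; □□(¬q → q ∧ p) there: s:T, x:T. ✓
u: successors {s, w}; □□(¬q → q ∧ p) there: s:T, w:T. ✓
v: no successors, so ◇□□(¬q → q ∧ p) fails. ✗
w: successors {s, t, w}; □□(¬q → q ∧ p) there: s:T, t:T, w:T. ✓
x: successors {y, z}; □□(¬q → q ∧ p) there: y:T, z:T. ✓
y: successors {s, t}; □□(¬q → q ∧ p) there: s:T, t:T. ✓
z: successors {t, u, z}; □□(¬q → q ∧ p) there: t:T, u:T, z:T. ✓
Satisfying worlds: {s, t, u, w, x, y, z}.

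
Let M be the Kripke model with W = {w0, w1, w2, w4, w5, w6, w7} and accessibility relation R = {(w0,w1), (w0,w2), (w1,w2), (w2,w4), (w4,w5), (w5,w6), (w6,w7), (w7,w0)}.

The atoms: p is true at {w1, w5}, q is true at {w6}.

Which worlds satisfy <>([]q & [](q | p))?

w0: successors {w1, w2}; []q & [](q | p) there: w1:F, w2:F. ✗
w1: successors {w2}; []q & [](q | p) there: w2:F. ✗
w2: successors {w4}; []q & [](q | p) there: w4:F. ✗
w4: successors {w5}; []q & [](q | p) there: w5:T. ✓
w5: successors {w6}; []q & [](q | p) there: w6:F. ✗
w6: successors {w7}; []q & [](q | p) there: w7:F. ✗
w7: successors {w0}; []q & [](q | p) there: w0:F. ✗

{w4}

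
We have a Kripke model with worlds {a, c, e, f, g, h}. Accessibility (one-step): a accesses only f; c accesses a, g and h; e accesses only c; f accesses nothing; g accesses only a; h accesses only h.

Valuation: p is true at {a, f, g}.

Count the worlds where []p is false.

3

a: successors {f}; p there: f:T. ✓
c: successors {a, g, h}; p there: a:T, g:T, h:F. ✗
e: successors {c}; p there: c:F. ✗
f: no successors, so []p holds vacuously. ✓
g: successors {a}; p there: a:T. ✓
h: successors {h}; p there: h:F. ✗
Satisfying worlds: {a, f, g}.
So []p fails at the other 3 worlds.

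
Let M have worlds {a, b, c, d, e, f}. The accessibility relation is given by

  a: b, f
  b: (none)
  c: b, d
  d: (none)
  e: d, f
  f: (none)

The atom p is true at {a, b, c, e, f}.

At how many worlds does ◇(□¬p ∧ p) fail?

3

a: successors {b, f}; □¬p ∧ p there: b:T, f:T. ✓
b: no successors, so ◇(□¬p ∧ p) fails. ✗
c: successors {b, d}; □¬p ∧ p there: b:T, d:F. ✓
d: no successors, so ◇(□¬p ∧ p) fails. ✗
e: successors {d, f}; □¬p ∧ p there: d:F, f:T. ✓
f: no successors, so ◇(□¬p ∧ p) fails. ✗
Satisfying worlds: {a, c, e}.
So ◇(□¬p ∧ p) fails at the other 3 worlds.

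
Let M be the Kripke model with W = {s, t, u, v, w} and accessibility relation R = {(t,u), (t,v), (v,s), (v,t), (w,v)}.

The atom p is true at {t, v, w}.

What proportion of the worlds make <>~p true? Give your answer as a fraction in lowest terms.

s: no successors, so <>~p fails. ✗
t: successors {u, v}; ~p there: u:T, v:F. ✓
u: no successors, so <>~p fails. ✗
v: successors {s, t}; ~p there: s:T, t:F. ✓
w: successors {v}; ~p there: v:F. ✗
That's 2 of 5 worlds, so 2/5.

2/5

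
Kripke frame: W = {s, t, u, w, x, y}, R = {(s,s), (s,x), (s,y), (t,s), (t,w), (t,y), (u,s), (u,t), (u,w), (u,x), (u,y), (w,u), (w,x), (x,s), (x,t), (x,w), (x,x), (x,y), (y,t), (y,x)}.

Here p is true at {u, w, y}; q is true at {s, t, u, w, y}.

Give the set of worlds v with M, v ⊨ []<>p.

{w, y}

s: successors {s, x, y}; <>p there: s:T, x:T, y:F. ✗
t: successors {s, w, y}; <>p there: s:T, w:T, y:F. ✗
u: successors {s, t, w, x, y}; <>p there: s:T, t:T, w:T, x:T, y:F. ✗
w: successors {u, x}; <>p there: u:T, x:T. ✓
x: successors {s, t, w, x, y}; <>p there: s:T, t:T, w:T, x:T, y:F. ✗
y: successors {t, x}; <>p there: t:T, x:T. ✓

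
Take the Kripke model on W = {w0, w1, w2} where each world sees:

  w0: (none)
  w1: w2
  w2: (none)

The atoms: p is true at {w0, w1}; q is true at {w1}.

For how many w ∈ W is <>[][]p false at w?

2

w0: no successors, so <>[][]p fails. ✗
w1: successors {w2}; [][]p there: w2:T. ✓
w2: no successors, so <>[][]p fails. ✗
Satisfying worlds: {w1}.
So <>[][]p fails at the other 2 worlds.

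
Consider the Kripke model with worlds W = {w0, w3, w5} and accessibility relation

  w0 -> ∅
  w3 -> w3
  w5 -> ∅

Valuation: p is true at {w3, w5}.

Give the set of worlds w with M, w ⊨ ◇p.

{w3}

w0: no successors, so ◇p fails. ✗
w3: successors {w3}; p there: w3:T. ✓
w5: no successors, so ◇p fails. ✗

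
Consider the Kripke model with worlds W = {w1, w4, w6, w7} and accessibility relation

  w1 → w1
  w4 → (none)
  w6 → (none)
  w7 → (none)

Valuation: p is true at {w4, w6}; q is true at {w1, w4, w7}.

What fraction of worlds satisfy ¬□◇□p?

1/4

w1: □◇□p is F. ✓
w4: □◇□p is T. ✗
w6: □◇□p is T. ✗
w7: □◇□p is T. ✗
That's 1 of 4 worlds, so 1/4.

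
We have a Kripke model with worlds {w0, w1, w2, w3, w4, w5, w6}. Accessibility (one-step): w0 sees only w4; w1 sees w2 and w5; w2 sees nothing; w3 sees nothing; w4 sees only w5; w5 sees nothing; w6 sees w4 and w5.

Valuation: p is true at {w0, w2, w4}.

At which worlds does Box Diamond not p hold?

w0: successors {w4}; Diamond not p there: w4:T. ✓
w1: successors {w2, w5}; Diamond not p there: w2:F, w5:F. ✗
w2: no successors, so Box Diamond not p holds vacuously. ✓
w3: no successors, so Box Diamond not p holds vacuously. ✓
w4: successors {w5}; Diamond not p there: w5:F. ✗
w5: no successors, so Box Diamond not p holds vacuously. ✓
w6: successors {w4, w5}; Diamond not p there: w4:T, w5:F. ✗

{w0, w2, w3, w5}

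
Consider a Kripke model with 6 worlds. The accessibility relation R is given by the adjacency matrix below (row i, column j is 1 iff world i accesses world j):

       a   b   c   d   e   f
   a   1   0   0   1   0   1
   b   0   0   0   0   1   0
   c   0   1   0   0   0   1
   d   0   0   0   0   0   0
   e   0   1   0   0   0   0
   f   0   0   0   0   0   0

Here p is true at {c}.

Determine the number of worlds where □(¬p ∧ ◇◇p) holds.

2

a: successors {a, d, f}; ¬p ∧ ◇◇p there: a:F, d:F, f:F. ✗
b: successors {e}; ¬p ∧ ◇◇p there: e:F. ✗
c: successors {b, f}; ¬p ∧ ◇◇p there: b:F, f:F. ✗
d: no successors, so □(¬p ∧ ◇◇p) holds vacuously. ✓
e: successors {b}; ¬p ∧ ◇◇p there: b:F. ✗
f: no successors, so □(¬p ∧ ◇◇p) holds vacuously. ✓
Satisfying worlds: {d, f}.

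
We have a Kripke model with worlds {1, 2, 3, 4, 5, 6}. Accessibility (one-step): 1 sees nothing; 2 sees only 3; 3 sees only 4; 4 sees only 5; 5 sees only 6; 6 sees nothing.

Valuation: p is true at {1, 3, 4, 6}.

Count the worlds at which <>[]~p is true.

1: no successors, so <>[]~p fails. ✗
2: successors {3}; []~p there: 3:F. ✗
3: successors {4}; []~p there: 4:T. ✓
4: successors {5}; []~p there: 5:F. ✗
5: successors {6}; []~p there: 6:T. ✓
6: no successors, so <>[]~p fails. ✗
Satisfying worlds: {3, 5}.

2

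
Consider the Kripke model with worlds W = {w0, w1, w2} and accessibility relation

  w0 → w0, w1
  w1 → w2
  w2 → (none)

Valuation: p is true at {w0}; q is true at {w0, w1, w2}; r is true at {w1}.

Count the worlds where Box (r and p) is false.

w0: successors {w0, w1}; r and p there: w0:F, w1:F. ✗
w1: successors {w2}; r and p there: w2:F. ✗
w2: no successors, so Box (r and p) holds vacuously. ✓
Satisfying worlds: {w2}.
So Box (r and p) fails at the other 2 worlds.

2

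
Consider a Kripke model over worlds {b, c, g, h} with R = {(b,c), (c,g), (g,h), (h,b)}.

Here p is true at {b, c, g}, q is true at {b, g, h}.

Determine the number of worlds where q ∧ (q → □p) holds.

b: q is T, q → □p is T. ✓
c: q is F, q → □p is T. ✗
g: q is T, q → □p is F. ✗
h: q is T, q → □p is T. ✓
Satisfying worlds: {b, h}.

2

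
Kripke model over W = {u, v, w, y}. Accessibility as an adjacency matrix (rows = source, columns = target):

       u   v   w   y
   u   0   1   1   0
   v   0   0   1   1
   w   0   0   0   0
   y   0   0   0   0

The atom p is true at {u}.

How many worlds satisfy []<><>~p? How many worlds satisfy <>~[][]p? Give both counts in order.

For []<><>~p:
u: successors {v, w}; <><>~p there: v:F, w:F. ✗
v: successors {w, y}; <><>~p there: w:F, y:F. ✗
w: no successors, so []<><>~p holds vacuously. ✓
y: no successors, so []<><>~p holds vacuously. ✓
— 2 worlds.
For <>~[][]p:
u: successors {v, w}; ~[][]p there: v:F, w:F. ✗
v: successors {w, y}; ~[][]p there: w:F, y:F. ✗
w: no successors, so <>~[][]p fails. ✗
y: no successors, so <>~[][]p fails. ✗
— 0 worlds.

2 and 0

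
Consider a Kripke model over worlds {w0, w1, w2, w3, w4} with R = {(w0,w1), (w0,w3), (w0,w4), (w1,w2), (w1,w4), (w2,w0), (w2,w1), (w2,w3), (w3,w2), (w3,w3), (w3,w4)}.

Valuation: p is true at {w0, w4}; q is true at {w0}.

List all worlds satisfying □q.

w0: successors {w1, w3, w4}; q there: w1:F, w3:F, w4:F. ✗
w1: successors {w2, w4}; q there: w2:F, w4:F. ✗
w2: successors {w0, w1, w3}; q there: w0:T, w1:F, w3:F. ✗
w3: successors {w2, w3, w4}; q there: w2:F, w3:F, w4:F. ✗
w4: no successors, so □q holds vacuously. ✓

{w4}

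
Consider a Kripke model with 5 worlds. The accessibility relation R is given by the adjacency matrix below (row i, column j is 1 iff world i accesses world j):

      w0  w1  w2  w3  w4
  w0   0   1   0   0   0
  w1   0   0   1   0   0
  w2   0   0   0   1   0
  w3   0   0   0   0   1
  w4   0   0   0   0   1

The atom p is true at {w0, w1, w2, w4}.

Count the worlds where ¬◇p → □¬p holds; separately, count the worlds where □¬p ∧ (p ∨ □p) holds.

For ¬◇p → □¬p:
w0: ¬◇p is F, □¬p is F. ✓
w1: ¬◇p is F, □¬p is F. ✓
w2: ¬◇p is T, □¬p is T. ✓
w3: ¬◇p is F, □¬p is F. ✓
w4: ¬◇p is F, □¬p is F. ✓
— 5 worlds.
For □¬p ∧ (p ∨ □p):
w0: □¬p is F, p ∨ □p is T. ✗
w1: □¬p is F, p ∨ □p is T. ✗
w2: □¬p is T, p ∨ □p is T. ✓
w3: □¬p is F, p ∨ □p is T. ✗
w4: □¬p is F, p ∨ □p is T. ✗
— 1 world.

5 and 1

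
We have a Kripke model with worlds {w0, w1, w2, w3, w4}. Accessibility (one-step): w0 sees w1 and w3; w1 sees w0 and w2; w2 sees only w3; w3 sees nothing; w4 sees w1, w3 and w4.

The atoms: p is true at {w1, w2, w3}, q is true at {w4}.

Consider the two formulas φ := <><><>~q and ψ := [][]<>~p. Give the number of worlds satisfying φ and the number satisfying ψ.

For <><><>~q:
w0: successors {w1, w3}; <><>~q there: w1:T, w3:F. ✓
w1: successors {w0, w2}; <><>~q there: w0:T, w2:F. ✓
w2: successors {w3}; <><>~q there: w3:F. ✗
w3: no successors, so <><><>~q fails. ✗
w4: successors {w1, w3, w4}; <><>~q there: w1:T, w3:F, w4:T. ✓
— 3 worlds.
For [][]<>~p:
w0: successors {w1, w3}; []<>~p there: w1:F, w3:T. ✗
w1: successors {w0, w2}; []<>~p there: w0:F, w2:F. ✗
w2: successors {w3}; []<>~p there: w3:T. ✓
w3: no successors, so [][]<>~p holds vacuously. ✓
w4: successors {w1, w3, w4}; []<>~p there: w1:F, w3:T, w4:F. ✗
— 2 worlds.

3 and 2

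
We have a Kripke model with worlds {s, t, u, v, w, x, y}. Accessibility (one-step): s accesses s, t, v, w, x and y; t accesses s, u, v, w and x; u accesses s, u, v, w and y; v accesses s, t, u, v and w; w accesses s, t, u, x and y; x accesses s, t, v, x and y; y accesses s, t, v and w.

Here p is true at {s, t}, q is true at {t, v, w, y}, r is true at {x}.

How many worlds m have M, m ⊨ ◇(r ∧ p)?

0

s: successors {s, t, v, w, x, y}; r ∧ p there: s:F, t:F, v:F, w:F, x:F, y:F. ✗
t: successors {s, u, v, w, x}; r ∧ p there: s:F, u:F, v:F, w:F, x:F. ✗
u: successors {s, u, v, w, y}; r ∧ p there: s:F, u:F, v:F, w:F, y:F. ✗
v: successors {s, t, u, v, w}; r ∧ p there: s:F, t:F, u:F, v:F, w:F. ✗
w: successors {s, t, u, x, y}; r ∧ p there: s:F, t:F, u:F, x:F, y:F. ✗
x: successors {s, t, v, x, y}; r ∧ p there: s:F, t:F, v:F, x:F, y:F. ✗
y: successors {s, t, v, w}; r ∧ p there: s:F, t:F, v:F, w:F. ✗
Satisfying worlds: ∅.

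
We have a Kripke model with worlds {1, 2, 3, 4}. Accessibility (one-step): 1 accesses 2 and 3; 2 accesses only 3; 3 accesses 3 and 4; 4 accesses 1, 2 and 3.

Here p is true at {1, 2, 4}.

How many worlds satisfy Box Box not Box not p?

1: successors {2, 3}; Box not Box not p there: 2:T, 3:T. ✓
2: successors {3}; Box not Box not p there: 3:T. ✓
3: successors {3, 4}; Box not Box not p there: 3:T, 4:F. ✗
4: successors {1, 2, 3}; Box not Box not p there: 1:F, 2:T, 3:T. ✗
Satisfying worlds: {1, 2}.

2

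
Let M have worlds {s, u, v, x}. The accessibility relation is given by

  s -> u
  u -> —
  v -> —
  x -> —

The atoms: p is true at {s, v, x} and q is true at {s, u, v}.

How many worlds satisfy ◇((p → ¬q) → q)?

s: successors {u}; (p → ¬q) → q there: u:T. ✓
u: no successors, so ◇((p → ¬q) → q) fails. ✗
v: no successors, so ◇((p → ¬q) → q) fails. ✗
x: no successors, so ◇((p → ¬q) → q) fails. ✗
Satisfying worlds: {s}.

1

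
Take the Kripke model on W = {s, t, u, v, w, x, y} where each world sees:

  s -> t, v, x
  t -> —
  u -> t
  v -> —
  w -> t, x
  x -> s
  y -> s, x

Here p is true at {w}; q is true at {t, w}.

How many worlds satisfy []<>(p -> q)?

s: successors {t, v, x}; <>(p -> q) there: t:F, v:F, x:T. ✗
t: no successors, so []<>(p -> q) holds vacuously. ✓
u: successors {t}; <>(p -> q) there: t:F. ✗
v: no successors, so []<>(p -> q) holds vacuously. ✓
w: successors {t, x}; <>(p -> q) there: t:F, x:T. ✗
x: successors {s}; <>(p -> q) there: s:T. ✓
y: successors {s, x}; <>(p -> q) there: s:T, x:T. ✓
Satisfying worlds: {t, v, x, y}.

4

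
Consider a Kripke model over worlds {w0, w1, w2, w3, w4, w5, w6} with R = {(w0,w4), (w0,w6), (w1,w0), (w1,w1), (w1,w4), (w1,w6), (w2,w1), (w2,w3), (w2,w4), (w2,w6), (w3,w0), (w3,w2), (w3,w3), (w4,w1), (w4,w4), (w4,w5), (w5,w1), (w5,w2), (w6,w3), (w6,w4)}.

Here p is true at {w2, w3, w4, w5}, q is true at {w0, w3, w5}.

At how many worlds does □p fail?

w0: successors {w4, w6}; p there: w4:T, w6:F. ✗
w1: successors {w0, w1, w4, w6}; p there: w0:F, w1:F, w4:T, w6:F. ✗
w2: successors {w1, w3, w4, w6}; p there: w1:F, w3:T, w4:T, w6:F. ✗
w3: successors {w0, w2, w3}; p there: w0:F, w2:T, w3:T. ✗
w4: successors {w1, w4, w5}; p there: w1:F, w4:T, w5:T. ✗
w5: successors {w1, w2}; p there: w1:F, w2:T. ✗
w6: successors {w3, w4}; p there: w3:T, w4:T. ✓
Satisfying worlds: {w6}.
So □p fails at the other 6 worlds.

6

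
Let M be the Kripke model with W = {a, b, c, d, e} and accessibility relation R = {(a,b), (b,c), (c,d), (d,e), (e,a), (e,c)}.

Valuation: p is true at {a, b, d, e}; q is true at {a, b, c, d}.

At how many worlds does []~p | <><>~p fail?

a: []~p is F, <><>~p is T. ✓
b: []~p is T, <><>~p is F. ✓
c: []~p is F, <><>~p is F. ✗
d: []~p is F, <><>~p is T. ✓
e: []~p is F, <><>~p is F. ✗
Satisfying worlds: {a, b, d}.
So []~p | <><>~p fails at the other 2 worlds.

2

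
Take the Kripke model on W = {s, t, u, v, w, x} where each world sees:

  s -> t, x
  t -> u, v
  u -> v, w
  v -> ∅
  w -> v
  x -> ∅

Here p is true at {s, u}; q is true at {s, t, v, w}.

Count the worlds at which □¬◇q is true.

s: successors {t, x}; ¬◇q there: t:F, x:T. ✗
t: successors {u, v}; ¬◇q there: u:F, v:T. ✗
u: successors {v, w}; ¬◇q there: v:T, w:F. ✗
v: no successors, so □¬◇q holds vacuously. ✓
w: successors {v}; ¬◇q there: v:T. ✓
x: no successors, so □¬◇q holds vacuously. ✓
Satisfying worlds: {v, w, x}.

3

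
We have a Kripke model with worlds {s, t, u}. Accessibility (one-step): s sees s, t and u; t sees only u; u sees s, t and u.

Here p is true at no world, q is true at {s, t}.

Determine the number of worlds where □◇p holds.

0

s: successors {s, t, u}; ◇p there: s:F, t:F, u:F. ✗
t: successors {u}; ◇p there: u:F. ✗
u: successors {s, t, u}; ◇p there: s:F, t:F, u:F. ✗
Satisfying worlds: ∅.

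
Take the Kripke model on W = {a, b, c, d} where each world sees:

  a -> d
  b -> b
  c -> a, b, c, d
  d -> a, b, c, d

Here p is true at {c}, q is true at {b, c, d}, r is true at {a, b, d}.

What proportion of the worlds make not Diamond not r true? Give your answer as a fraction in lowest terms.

1/2

a: Diamond not r is F. ✓
b: Diamond not r is F. ✓
c: Diamond not r is T. ✗
d: Diamond not r is T. ✗
That's 2 of 4 worlds, so 2/4 = 1/2.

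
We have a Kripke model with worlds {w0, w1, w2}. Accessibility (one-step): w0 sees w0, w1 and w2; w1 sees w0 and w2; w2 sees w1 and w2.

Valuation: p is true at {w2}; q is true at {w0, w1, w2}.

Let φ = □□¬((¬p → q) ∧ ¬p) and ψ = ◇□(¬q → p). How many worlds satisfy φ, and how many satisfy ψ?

0 and 3

For □□¬((¬p → q) ∧ ¬p):
w0: successors {w0, w1, w2}; □¬((¬p → q) ∧ ¬p) there: w0:F, w1:F, w2:F. ✗
w1: successors {w0, w2}; □¬((¬p → q) ∧ ¬p) there: w0:F, w2:F. ✗
w2: successors {w1, w2}; □¬((¬p → q) ∧ ¬p) there: w1:F, w2:F. ✗
— 0 worlds.
For ◇□(¬q → p):
w0: successors {w0, w1, w2}; □(¬q → p) there: w0:T, w1:T, w2:T. ✓
w1: successors {w0, w2}; □(¬q → p) there: w0:T, w2:T. ✓
w2: successors {w1, w2}; □(¬q → p) there: w1:T, w2:T. ✓
— 3 worlds.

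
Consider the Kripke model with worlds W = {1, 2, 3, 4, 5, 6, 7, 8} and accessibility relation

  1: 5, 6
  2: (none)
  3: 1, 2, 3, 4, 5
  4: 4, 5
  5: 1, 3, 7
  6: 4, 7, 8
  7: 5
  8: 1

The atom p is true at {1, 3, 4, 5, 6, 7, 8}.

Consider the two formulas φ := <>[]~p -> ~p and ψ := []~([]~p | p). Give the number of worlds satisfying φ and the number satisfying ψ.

7 and 1

For <>[]~p -> ~p:
1: <>[]~p is F, ~p is F. ✓
2: <>[]~p is F, ~p is T. ✓
3: <>[]~p is T, ~p is F. ✗
4: <>[]~p is F, ~p is F. ✓
5: <>[]~p is F, ~p is F. ✓
6: <>[]~p is F, ~p is F. ✓
7: <>[]~p is F, ~p is F. ✓
8: <>[]~p is F, ~p is F. ✓
— 7 worlds.
For []~([]~p | p):
1: successors {5, 6}; ~([]~p | p) there: 5:F, 6:F. ✗
2: no successors, so []~([]~p | p) holds vacuously. ✓
3: successors {1, 2, 3, 4, 5}; ~([]~p | p) there: 1:F, 2:F, 3:F, 4:F, 5:F. ✗
4: successors {4, 5}; ~([]~p | p) there: 4:F, 5:F. ✗
5: successors {1, 3, 7}; ~([]~p | p) there: 1:F, 3:F, 7:F. ✗
6: successors {4, 7, 8}; ~([]~p | p) there: 4:F, 7:F, 8:F. ✗
7: successors {5}; ~([]~p | p) there: 5:F. ✗
8: successors {1}; ~([]~p | p) there: 1:F. ✗
— 1 world.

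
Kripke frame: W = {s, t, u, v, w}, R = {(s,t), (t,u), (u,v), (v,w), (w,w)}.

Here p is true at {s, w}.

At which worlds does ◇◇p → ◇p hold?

{s, t, v, w}

s: ◇◇p is F, ◇p is F. ✓
t: ◇◇p is F, ◇p is F. ✓
u: ◇◇p is T, ◇p is F. ✗
v: ◇◇p is T, ◇p is T. ✓
w: ◇◇p is T, ◇p is T. ✓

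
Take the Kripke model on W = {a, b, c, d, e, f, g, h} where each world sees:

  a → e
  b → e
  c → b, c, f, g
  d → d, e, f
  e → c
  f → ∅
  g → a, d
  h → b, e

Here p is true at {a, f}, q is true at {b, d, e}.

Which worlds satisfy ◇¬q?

{c, d, e, g}

a: successors {e}; ¬q there: e:F. ✗
b: successors {e}; ¬q there: e:F. ✗
c: successors {b, c, f, g}; ¬q there: b:F, c:T, f:T, g:T. ✓
d: successors {d, e, f}; ¬q there: d:F, e:F, f:T. ✓
e: successors {c}; ¬q there: c:T. ✓
f: no successors, so ◇¬q fails. ✗
g: successors {a, d}; ¬q there: a:T, d:F. ✓
h: successors {b, e}; ¬q there: b:F, e:F. ✗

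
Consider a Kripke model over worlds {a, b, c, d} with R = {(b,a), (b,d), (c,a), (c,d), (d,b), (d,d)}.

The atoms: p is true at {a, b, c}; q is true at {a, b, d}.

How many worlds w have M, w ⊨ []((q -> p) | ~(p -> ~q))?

a: no successors, so []((q -> p) | ~(p -> ~q)) holds vacuously. ✓
b: successors {a, d}; (q -> p) | ~(p -> ~q) there: a:T, d:F. ✗
c: successors {a, d}; (q -> p) | ~(p -> ~q) there: a:T, d:F. ✗
d: successors {b, d}; (q -> p) | ~(p -> ~q) there: b:T, d:F. ✗
Satisfying worlds: {a}.

1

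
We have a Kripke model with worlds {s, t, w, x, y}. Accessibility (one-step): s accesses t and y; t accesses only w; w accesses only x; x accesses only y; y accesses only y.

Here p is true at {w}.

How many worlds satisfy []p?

s: successors {t, y}; p there: t:F, y:F. ✗
t: successors {w}; p there: w:T. ✓
w: successors {x}; p there: x:F. ✗
x: successors {y}; p there: y:F. ✗
y: successors {y}; p there: y:F. ✗
Satisfying worlds: {t}.

1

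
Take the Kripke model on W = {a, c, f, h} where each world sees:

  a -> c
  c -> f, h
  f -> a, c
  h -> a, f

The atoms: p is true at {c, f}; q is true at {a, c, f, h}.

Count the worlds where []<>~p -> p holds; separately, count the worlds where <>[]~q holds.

3 and 0

For []<>~p -> p:
a: []<>~p is T, p is F. ✗
c: []<>~p is T, p is T. ✓
f: []<>~p is F, p is T. ✓
h: []<>~p is F, p is F. ✓
— 3 worlds.
For <>[]~q:
a: successors {c}; []~q there: c:F. ✗
c: successors {f, h}; []~q there: f:F, h:F. ✗
f: successors {a, c}; []~q there: a:F, c:F. ✗
h: successors {a, f}; []~q there: a:F, f:F. ✗
— 0 worlds.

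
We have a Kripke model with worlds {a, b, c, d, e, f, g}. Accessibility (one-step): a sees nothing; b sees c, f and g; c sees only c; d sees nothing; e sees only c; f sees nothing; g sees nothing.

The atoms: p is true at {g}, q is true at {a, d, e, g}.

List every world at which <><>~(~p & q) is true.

{b, c, e}

a: no successors, so <><>~(~p & q) fails. ✗
b: successors {c, f, g}; <>~(~p & q) there: c:T, f:F, g:F. ✓
c: successors {c}; <>~(~p & q) there: c:T. ✓
d: no successors, so <><>~(~p & q) fails. ✗
e: successors {c}; <>~(~p & q) there: c:T. ✓
f: no successors, so <><>~(~p & q) fails. ✗
g: no successors, so <><>~(~p & q) fails. ✗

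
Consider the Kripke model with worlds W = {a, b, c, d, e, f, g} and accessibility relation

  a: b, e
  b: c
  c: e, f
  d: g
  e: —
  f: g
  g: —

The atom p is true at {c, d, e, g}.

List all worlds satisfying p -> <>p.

{a, b, c, d, f}

a: p is F, <>p is T. ✓
b: p is F, <>p is T. ✓
c: p is T, <>p is T. ✓
d: p is T, <>p is T. ✓
e: p is T, <>p is F. ✗
f: p is F, <>p is T. ✓
g: p is T, <>p is F. ✗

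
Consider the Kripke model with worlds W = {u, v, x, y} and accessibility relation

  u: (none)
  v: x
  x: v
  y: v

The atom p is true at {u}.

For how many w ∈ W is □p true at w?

1

u: no successors, so □p holds vacuously. ✓
v: successors {x}; p there: x:F. ✗
x: successors {v}; p there: v:F. ✗
y: successors {v}; p there: v:F. ✗
Satisfying worlds: {u}.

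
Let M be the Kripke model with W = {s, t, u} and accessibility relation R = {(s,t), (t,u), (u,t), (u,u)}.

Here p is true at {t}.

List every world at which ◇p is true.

{s, u}

s: successors {t}; p there: t:T. ✓
t: successors {u}; p there: u:F. ✗
u: successors {t, u}; p there: t:T, u:F. ✓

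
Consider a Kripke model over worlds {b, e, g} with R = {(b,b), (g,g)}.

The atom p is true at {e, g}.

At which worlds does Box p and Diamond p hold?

b: Box p is F, Diamond p is F. ✗
e: Box p is T, Diamond p is F. ✗
g: Box p is T, Diamond p is T. ✓

{g}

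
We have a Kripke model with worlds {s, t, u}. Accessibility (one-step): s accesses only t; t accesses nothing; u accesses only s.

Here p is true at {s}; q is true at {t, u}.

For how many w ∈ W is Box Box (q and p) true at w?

2

s: successors {t}; Box (q and p) there: t:T. ✓
t: no successors, so Box Box (q and p) holds vacuously. ✓
u: successors {s}; Box (q and p) there: s:F. ✗
Satisfying worlds: {s, t}.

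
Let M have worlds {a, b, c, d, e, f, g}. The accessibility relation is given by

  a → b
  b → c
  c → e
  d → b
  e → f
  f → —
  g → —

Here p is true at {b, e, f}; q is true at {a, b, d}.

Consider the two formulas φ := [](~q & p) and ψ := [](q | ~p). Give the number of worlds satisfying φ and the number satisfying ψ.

4 and 5

For [](~q & p):
a: successors {b}; ~q & p there: b:F. ✗
b: successors {c}; ~q & p there: c:F. ✗
c: successors {e}; ~q & p there: e:T. ✓
d: successors {b}; ~q & p there: b:F. ✗
e: successors {f}; ~q & p there: f:T. ✓
f: no successors, so [](~q & p) holds vacuously. ✓
g: no successors, so [](~q & p) holds vacuously. ✓
— 4 worlds.
For [](q | ~p):
a: successors {b}; q | ~p there: b:T. ✓
b: successors {c}; q | ~p there: c:T. ✓
c: successors {e}; q | ~p there: e:F. ✗
d: successors {b}; q | ~p there: b:T. ✓
e: successors {f}; q | ~p there: f:F. ✗
f: no successors, so [](q | ~p) holds vacuously. ✓
g: no successors, so [](q | ~p) holds vacuously. ✓
— 5 worlds.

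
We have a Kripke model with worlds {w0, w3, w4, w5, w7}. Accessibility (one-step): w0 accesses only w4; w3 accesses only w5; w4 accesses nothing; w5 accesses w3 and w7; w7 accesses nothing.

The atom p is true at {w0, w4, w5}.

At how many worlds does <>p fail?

3

w0: successors {w4}; p there: w4:T. ✓
w3: successors {w5}; p there: w5:T. ✓
w4: no successors, so <>p fails. ✗
w5: successors {w3, w7}; p there: w3:F, w7:F. ✗
w7: no successors, so <>p fails. ✗
Satisfying worlds: {w0, w3}.
So <>p fails at the other 3 worlds.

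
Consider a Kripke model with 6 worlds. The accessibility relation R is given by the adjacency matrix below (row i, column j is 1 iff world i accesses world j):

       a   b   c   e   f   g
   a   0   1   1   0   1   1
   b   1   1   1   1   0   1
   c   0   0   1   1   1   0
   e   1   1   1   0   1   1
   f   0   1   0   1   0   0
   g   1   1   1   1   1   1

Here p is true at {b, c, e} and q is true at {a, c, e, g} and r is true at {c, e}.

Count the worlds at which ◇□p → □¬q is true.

a: ◇□p is T, □¬q is F. ✗
b: ◇□p is F, □¬q is F. ✓
c: ◇□p is T, □¬q is F. ✗
e: ◇□p is T, □¬q is F. ✗
f: ◇□p is F, □¬q is F. ✓
g: ◇□p is T, □¬q is F. ✗
Satisfying worlds: {b, f}.

2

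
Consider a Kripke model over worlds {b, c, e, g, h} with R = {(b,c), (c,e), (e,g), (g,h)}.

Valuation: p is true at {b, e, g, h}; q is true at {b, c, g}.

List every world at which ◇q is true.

b: successors {c}; q there: c:T. ✓
c: successors {e}; q there: e:F. ✗
e: successors {g}; q there: g:T. ✓
g: successors {h}; q there: h:F. ✗
h: no successors, so ◇q fails. ✗

{b, e}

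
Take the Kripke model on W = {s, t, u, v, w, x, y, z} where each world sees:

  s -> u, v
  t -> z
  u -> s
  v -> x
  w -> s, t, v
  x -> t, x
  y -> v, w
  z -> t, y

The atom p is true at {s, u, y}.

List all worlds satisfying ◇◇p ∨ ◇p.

s: ◇◇p is T, ◇p is T. ✓
t: ◇◇p is T, ◇p is F. ✓
u: ◇◇p is T, ◇p is T. ✓
v: ◇◇p is F, ◇p is F. ✗
w: ◇◇p is T, ◇p is T. ✓
x: ◇◇p is F, ◇p is F. ✗
y: ◇◇p is T, ◇p is F. ✓
z: ◇◇p is F, ◇p is T. ✓

{s, t, u, w, y, z}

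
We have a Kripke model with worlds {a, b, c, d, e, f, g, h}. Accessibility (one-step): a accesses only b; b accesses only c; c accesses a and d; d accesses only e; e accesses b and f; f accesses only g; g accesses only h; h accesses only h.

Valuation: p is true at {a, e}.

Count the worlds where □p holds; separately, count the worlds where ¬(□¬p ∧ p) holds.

For □p:
a: successors {b}; p there: b:F. ✗
b: successors {c}; p there: c:F. ✗
c: successors {a, d}; p there: a:T, d:F. ✗
d: successors {e}; p there: e:T. ✓
e: successors {b, f}; p there: b:F, f:F. ✗
f: successors {g}; p there: g:F. ✗
g: successors {h}; p there: h:F. ✗
h: successors {h}; p there: h:F. ✗
— 1 world.
For ¬(□¬p ∧ p):
a: □¬p ∧ p is T. ✗
b: □¬p ∧ p is F. ✓
c: □¬p ∧ p is F. ✓
d: □¬p ∧ p is F. ✓
e: □¬p ∧ p is T. ✗
f: □¬p ∧ p is F. ✓
g: □¬p ∧ p is F. ✓
h: □¬p ∧ p is F. ✓
— 6 worlds.

1 and 6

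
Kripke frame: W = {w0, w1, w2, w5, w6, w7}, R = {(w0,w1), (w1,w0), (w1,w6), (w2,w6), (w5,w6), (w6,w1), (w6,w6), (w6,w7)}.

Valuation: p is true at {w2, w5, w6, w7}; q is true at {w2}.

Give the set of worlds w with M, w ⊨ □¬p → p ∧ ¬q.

{w1, w2, w5, w6, w7}

w0: □¬p is T, p ∧ ¬q is F. ✗
w1: □¬p is F, p ∧ ¬q is F. ✓
w2: □¬p is F, p ∧ ¬q is F. ✓
w5: □¬p is F, p ∧ ¬q is T. ✓
w6: □¬p is F, p ∧ ¬q is T. ✓
w7: □¬p is T, p ∧ ¬q is T. ✓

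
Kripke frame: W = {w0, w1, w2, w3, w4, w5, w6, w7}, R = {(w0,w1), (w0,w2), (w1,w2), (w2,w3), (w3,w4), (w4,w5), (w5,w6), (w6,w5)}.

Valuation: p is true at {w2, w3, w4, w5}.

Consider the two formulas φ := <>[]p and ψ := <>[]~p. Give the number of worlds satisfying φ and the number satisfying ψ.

5 and 2

For <>[]p:
w0: successors {w1, w2}; []p there: w1:T, w2:T. ✓
w1: successors {w2}; []p there: w2:T. ✓
w2: successors {w3}; []p there: w3:T. ✓
w3: successors {w4}; []p there: w4:T. ✓
w4: successors {w5}; []p there: w5:F. ✗
w5: successors {w6}; []p there: w6:T. ✓
w6: successors {w5}; []p there: w5:F. ✗
w7: no successors, so <>[]p fails. ✗
— 5 worlds.
For <>[]~p:
w0: successors {w1, w2}; []~p there: w1:F, w2:F. ✗
w1: successors {w2}; []~p there: w2:F. ✗
w2: successors {w3}; []~p there: w3:F. ✗
w3: successors {w4}; []~p there: w4:F. ✗
w4: successors {w5}; []~p there: w5:T. ✓
w5: successors {w6}; []~p there: w6:F. ✗
w6: successors {w5}; []~p there: w5:T. ✓
w7: no successors, so <>[]~p fails. ✗
— 2 worlds.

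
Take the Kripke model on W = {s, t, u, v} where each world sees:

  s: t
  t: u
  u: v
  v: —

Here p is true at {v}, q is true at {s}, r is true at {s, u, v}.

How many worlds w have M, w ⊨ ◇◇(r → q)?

s: successors {t}; ◇(r → q) there: t:F. ✗
t: successors {u}; ◇(r → q) there: u:F. ✗
u: successors {v}; ◇(r → q) there: v:F. ✗
v: no successors, so ◇◇(r → q) fails. ✗
Satisfying worlds: ∅.

0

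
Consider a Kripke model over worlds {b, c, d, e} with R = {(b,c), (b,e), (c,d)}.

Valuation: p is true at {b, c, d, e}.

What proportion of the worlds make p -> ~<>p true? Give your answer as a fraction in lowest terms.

b: p is T, ~<>p is F. ✗
c: p is T, ~<>p is F. ✗
d: p is T, ~<>p is T. ✓
e: p is T, ~<>p is T. ✓
That's 2 of 4 worlds, so 2/4 = 1/2.

1/2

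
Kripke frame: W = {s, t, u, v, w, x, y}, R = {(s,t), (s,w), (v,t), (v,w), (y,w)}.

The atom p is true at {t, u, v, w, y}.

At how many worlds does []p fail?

s: successors {t, w}; p there: t:T, w:T. ✓
t: no successors, so []p holds vacuously. ✓
u: no successors, so []p holds vacuously. ✓
v: successors {t, w}; p there: t:T, w:T. ✓
w: no successors, so []p holds vacuously. ✓
x: no successors, so []p holds vacuously. ✓
y: successors {w}; p there: w:T. ✓
Satisfying worlds: {s, t, u, v, w, x, y}.
So []p fails at the other 0 worlds.

0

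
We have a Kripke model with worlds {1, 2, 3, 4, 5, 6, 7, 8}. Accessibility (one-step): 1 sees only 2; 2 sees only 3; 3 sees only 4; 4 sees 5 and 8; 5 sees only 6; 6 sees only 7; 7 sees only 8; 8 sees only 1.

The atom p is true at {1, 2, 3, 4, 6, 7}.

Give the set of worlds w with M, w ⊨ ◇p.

{1, 2, 3, 5, 6, 8}

1: successors {2}; p there: 2:T. ✓
2: successors {3}; p there: 3:T. ✓
3: successors {4}; p there: 4:T. ✓
4: successors {5, 8}; p there: 5:F, 8:F. ✗
5: successors {6}; p there: 6:T. ✓
6: successors {7}; p there: 7:T. ✓
7: successors {8}; p there: 8:F. ✗
8: successors {1}; p there: 1:T. ✓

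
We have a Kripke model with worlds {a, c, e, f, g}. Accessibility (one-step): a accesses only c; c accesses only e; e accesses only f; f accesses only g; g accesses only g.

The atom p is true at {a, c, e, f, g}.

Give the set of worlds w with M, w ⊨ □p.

{a, c, e, f, g}

a: successors {c}; p there: c:T. ✓
c: successors {e}; p there: e:T. ✓
e: successors {f}; p there: f:T. ✓
f: successors {g}; p there: g:T. ✓
g: successors {g}; p there: g:T. ✓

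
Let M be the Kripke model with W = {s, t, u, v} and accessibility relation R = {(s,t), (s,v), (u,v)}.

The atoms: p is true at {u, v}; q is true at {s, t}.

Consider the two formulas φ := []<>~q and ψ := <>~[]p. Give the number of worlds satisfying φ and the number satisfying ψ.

2 and 0

For []<>~q:
s: successors {t, v}; <>~q there: t:F, v:F. ✗
t: no successors, so []<>~q holds vacuously. ✓
u: successors {v}; <>~q there: v:F. ✗
v: no successors, so []<>~q holds vacuously. ✓
— 2 worlds.
For <>~[]p:
s: successors {t, v}; ~[]p there: t:F, v:F. ✗
t: no successors, so <>~[]p fails. ✗
u: successors {v}; ~[]p there: v:F. ✗
v: no successors, so <>~[]p fails. ✗
— 0 worlds.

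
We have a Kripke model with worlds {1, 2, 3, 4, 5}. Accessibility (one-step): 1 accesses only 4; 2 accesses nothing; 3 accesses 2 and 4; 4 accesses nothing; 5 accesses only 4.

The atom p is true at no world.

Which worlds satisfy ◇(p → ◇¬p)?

{1, 3, 5}

1: successors {4}; p → ◇¬p there: 4:T. ✓
2: no successors, so ◇(p → ◇¬p) fails. ✗
3: successors {2, 4}; p → ◇¬p there: 2:T, 4:T. ✓
4: no successors, so ◇(p → ◇¬p) fails. ✗
5: successors {4}; p → ◇¬p there: 4:T. ✓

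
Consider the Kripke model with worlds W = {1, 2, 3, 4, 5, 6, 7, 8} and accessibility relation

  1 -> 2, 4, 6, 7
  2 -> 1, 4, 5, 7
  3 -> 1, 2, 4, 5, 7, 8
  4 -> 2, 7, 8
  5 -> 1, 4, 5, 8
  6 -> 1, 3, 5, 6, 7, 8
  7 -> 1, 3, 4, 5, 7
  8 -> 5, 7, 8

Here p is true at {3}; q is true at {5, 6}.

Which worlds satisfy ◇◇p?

{1, 2, 3, 4, 6, 7, 8}

1: successors {2, 4, 6, 7}; ◇p there: 2:F, 4:F, 6:T, 7:T. ✓
2: successors {1, 4, 5, 7}; ◇p there: 1:F, 4:F, 5:F, 7:T. ✓
3: successors {1, 2, 4, 5, 7, 8}; ◇p there: 1:F, 2:F, 4:F, 5:F, 7:T, 8:F. ✓
4: successors {2, 7, 8}; ◇p there: 2:F, 7:T, 8:F. ✓
5: successors {1, 4, 5, 8}; ◇p there: 1:F, 4:F, 5:F, 8:F. ✗
6: successors {1, 3, 5, 6, 7, 8}; ◇p there: 1:F, 3:F, 5:F, 6:T, 7:T, 8:F. ✓
7: successors {1, 3, 4, 5, 7}; ◇p there: 1:F, 3:F, 4:F, 5:F, 7:T. ✓
8: successors {5, 7, 8}; ◇p there: 5:F, 7:T, 8:F. ✓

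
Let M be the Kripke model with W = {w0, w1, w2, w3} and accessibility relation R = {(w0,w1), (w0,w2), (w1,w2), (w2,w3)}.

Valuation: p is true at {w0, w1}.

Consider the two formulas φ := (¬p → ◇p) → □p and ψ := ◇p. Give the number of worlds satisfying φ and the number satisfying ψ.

For (¬p → ◇p) → □p:
w0: ¬p → ◇p is T, □p is F. ✗
w1: ¬p → ◇p is T, □p is F. ✗
w2: ¬p → ◇p is F, □p is F. ✓
w3: ¬p → ◇p is F, □p is T. ✓
— 2 worlds.
For ◇p:
w0: successors {w1, w2}; p there: w1:T, w2:F. ✓
w1: successors {w2}; p there: w2:F. ✗
w2: successors {w3}; p there: w3:F. ✗
w3: no successors, so ◇p fails. ✗
— 1 world.

2 and 1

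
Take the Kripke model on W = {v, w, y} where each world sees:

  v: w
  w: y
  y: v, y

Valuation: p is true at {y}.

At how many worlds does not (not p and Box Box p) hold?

2

v: not p and Box Box p is T. ✗
w: not p and Box Box p is F. ✓
y: not p and Box Box p is F. ✓
Satisfying worlds: {w, y}.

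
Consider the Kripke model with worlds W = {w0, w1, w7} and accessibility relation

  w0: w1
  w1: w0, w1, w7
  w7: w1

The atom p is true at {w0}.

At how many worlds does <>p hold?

w0: successors {w1}; p there: w1:F. ✗
w1: successors {w0, w1, w7}; p there: w0:T, w1:F, w7:F. ✓
w7: successors {w1}; p there: w1:F. ✗
Satisfying worlds: {w1}.

1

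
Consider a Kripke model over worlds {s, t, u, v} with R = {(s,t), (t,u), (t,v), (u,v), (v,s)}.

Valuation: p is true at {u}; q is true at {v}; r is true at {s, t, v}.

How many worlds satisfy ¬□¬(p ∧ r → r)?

s: □¬(p ∧ r → r) is F. ✓
t: □¬(p ∧ r → r) is F. ✓
u: □¬(p ∧ r → r) is F. ✓
v: □¬(p ∧ r → r) is F. ✓
Satisfying worlds: {s, t, u, v}.

4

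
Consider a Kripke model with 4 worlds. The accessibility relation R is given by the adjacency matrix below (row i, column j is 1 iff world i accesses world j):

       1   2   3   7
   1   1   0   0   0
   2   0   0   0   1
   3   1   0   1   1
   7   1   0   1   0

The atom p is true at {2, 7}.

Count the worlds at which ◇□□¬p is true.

3

1: successors {1}; □□¬p there: 1:T. ✓
2: successors {7}; □□¬p there: 7:F. ✗
3: successors {1, 3, 7}; □□¬p there: 1:T, 3:F, 7:F. ✓
7: successors {1, 3}; □□¬p there: 1:T, 3:F. ✓
Satisfying worlds: {1, 3, 7}.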